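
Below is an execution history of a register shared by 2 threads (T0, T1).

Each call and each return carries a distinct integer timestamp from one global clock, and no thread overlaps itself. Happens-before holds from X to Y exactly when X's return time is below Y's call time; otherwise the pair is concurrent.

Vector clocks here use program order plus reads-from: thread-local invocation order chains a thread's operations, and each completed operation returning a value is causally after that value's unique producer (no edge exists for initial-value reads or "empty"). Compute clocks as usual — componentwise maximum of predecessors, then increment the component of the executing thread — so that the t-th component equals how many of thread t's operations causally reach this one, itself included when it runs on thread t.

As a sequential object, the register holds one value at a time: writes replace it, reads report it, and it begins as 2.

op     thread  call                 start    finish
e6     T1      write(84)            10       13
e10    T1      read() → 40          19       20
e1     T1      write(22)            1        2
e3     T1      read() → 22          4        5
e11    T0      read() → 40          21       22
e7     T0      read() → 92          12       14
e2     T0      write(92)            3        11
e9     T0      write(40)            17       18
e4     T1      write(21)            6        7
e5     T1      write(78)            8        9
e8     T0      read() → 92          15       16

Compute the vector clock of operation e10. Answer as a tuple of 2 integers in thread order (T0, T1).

(4, 6)

e1 (invocation 1): nothing precedes it; T1's component alone gives (0, 1)
e2 (invocation 3): nothing precedes it; T0's component alone gives (1, 0)
from VC(e1)=(0, 1), e3 (invoked 4) maxes components and bumps T1 → (0, 2)
from VC(e2)=(1, 0), e7 (invoked 12) maxes components and bumps T0 → (2, 0)
from VC(e3)=(0, 2), e4 (invoked 6) maxes components and bumps T1 → (0, 3)
from VC(e2)=(1, 0), VC(e7)=(2, 0), e8 (invoked 15) maxes components and bumps T0 → (3, 0)
from VC(e4)=(0, 3), e5 (invoked 8) maxes components and bumps T1 → (0, 4)
from VC(e8)=(3, 0), e9 (invoked 17) maxes components and bumps T0 → (4, 0)
from VC(e5)=(0, 4), e6 (invoked 10) maxes components and bumps T1 → (0, 5)
from VC(e9)=(4, 0), e11 (invoked 21) maxes components and bumps T0 → (5, 0)
from VC(e6)=(0, 5), VC(e9)=(4, 0), e10 (invoked 19) maxes components and bumps T1 → (4, 6)
target: VC(e10) = (4, 6)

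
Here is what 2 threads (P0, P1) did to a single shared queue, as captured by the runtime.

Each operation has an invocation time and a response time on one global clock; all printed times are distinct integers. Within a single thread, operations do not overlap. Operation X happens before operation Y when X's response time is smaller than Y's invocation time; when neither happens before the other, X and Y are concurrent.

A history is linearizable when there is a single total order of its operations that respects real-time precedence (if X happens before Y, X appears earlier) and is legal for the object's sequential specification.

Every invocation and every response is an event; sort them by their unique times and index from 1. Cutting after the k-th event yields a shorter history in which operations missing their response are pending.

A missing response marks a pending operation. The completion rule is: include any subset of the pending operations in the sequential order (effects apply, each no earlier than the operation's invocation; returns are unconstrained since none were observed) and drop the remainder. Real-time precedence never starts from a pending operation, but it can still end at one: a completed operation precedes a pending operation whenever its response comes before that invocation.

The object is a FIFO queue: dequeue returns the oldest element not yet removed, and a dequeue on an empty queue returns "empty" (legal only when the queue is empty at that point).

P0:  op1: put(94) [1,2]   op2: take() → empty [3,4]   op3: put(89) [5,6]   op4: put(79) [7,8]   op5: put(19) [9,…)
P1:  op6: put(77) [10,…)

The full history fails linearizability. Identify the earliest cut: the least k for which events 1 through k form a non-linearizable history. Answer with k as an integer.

a valid linearization of events 1..3 exists, for instance op1:
after step 1 (op1 put(94)): queue <94>
once event 4 joins (op2's response, time 4), exhaustive search finds no witness
take op1, op2: step 2 already fails, because op2 take() → empty cannot occur there

4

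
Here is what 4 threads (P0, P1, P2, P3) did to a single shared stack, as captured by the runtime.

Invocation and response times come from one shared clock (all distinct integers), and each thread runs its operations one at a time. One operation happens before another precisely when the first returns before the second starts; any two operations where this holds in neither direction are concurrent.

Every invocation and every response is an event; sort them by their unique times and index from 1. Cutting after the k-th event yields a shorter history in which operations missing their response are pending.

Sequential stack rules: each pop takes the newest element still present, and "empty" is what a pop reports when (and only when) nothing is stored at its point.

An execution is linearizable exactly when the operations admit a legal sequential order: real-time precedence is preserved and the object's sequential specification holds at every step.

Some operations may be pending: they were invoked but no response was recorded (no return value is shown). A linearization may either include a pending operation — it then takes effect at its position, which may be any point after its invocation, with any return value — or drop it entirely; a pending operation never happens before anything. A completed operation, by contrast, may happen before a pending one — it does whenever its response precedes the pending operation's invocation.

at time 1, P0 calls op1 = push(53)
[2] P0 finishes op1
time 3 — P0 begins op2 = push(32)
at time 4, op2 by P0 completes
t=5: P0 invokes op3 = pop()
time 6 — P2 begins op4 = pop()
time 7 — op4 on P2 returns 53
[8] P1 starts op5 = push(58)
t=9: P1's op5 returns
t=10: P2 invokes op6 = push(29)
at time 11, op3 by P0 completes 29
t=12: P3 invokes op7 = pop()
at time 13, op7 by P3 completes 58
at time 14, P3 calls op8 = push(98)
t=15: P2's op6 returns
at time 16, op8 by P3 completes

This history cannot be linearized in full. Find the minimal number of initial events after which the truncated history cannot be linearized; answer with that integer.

events 1..10 are still linearizable — one witness is op1, op2, op3, op4, op5:
1. op1 push(53), leaving stack <53>
2. op2 push(32), leaving stack <53,32>
3. op3 pop() (pending, included), leaving stack <53>
4. op4 pop() → 53, leaving stack <>
5. op5 push(58), leaving stack <58>
with event 11 included (op3 responding at time 11), all real-time-consistent orders fail
including or dropping the 1 pending operation (op6) in any combination fails
one such order, op1, op2, op3, op4, op5 (pending dropped), breaks at step 3 where op3 pop() → 29 is illegal
one such order, op1, op2, op4, op3, op5 (pending dropped), breaks at step 3 where op4 pop() → 53 is illegal

11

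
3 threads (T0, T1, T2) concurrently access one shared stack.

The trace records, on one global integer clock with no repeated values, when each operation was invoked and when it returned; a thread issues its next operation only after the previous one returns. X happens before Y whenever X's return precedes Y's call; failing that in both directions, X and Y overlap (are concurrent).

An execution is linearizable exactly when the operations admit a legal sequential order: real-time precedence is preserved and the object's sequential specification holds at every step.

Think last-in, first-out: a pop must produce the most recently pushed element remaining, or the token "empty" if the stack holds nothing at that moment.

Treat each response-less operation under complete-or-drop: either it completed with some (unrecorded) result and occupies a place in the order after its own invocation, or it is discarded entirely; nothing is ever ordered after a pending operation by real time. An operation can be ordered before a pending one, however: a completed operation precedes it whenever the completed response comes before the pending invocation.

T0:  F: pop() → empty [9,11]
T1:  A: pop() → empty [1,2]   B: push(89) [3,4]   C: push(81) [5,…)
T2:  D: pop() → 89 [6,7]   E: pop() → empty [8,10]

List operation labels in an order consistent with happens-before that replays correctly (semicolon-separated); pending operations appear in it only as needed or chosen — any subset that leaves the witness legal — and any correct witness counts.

1. A pop() → empty, leaving stack <>
2. B push(89), leaving stack <89>
3. D pop() → 89, leaving stack <>
4. E pop() → empty, leaving stack <>
5. F pop() → empty, leaving stack <>

A; B; D; E; F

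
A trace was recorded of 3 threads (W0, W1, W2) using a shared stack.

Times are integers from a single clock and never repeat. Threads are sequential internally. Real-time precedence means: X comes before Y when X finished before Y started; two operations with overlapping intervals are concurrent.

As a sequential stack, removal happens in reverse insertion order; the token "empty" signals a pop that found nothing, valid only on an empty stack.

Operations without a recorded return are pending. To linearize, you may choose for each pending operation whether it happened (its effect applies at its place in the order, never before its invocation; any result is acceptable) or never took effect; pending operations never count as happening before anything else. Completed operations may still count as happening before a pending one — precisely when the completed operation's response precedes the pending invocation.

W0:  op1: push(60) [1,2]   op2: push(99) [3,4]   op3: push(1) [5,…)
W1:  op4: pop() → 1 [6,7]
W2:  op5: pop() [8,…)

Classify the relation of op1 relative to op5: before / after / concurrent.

before

op1 spans [1,2], op5 spans [8,…)
resp(op1)=2 < inv(op5)=8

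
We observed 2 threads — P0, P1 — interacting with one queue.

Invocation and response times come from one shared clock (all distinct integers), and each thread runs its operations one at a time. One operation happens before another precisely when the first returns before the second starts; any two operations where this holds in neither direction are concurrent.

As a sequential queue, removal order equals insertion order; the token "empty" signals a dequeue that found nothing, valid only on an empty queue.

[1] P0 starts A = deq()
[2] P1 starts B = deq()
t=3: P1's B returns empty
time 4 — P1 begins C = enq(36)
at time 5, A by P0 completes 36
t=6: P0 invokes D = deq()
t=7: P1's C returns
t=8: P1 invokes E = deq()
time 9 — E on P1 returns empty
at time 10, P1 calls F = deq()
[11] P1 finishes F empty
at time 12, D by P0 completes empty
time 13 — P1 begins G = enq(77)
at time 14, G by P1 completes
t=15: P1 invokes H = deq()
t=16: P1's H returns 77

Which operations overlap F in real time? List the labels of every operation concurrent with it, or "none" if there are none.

overlap test against F [10,11]: concurrent iff the interval meets 10..11
A [1,5]: before
B [2,3]: before
C [4,7]: before
D [6,12]: concurrent
E [8,9]: before
G [13,14]: after
H [15,16]: after

D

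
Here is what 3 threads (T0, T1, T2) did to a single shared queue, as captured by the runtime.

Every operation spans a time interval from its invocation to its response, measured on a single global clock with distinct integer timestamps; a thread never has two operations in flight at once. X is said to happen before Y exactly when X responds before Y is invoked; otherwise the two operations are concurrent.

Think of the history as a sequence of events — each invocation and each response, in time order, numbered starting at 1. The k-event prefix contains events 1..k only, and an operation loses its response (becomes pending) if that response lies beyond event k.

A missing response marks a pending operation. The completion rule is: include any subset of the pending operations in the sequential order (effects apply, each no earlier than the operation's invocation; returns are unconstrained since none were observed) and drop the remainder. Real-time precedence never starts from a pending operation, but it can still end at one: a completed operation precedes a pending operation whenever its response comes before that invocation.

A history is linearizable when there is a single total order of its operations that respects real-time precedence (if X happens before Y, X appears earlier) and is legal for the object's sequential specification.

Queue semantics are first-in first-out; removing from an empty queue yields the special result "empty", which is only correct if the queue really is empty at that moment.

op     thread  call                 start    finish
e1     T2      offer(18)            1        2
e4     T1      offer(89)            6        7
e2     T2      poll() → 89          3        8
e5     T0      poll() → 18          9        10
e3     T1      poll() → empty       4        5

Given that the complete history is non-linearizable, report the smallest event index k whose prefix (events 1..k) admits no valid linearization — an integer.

8

events 1..7 are still linearizable — one witness is e1, e2, e3, e4:
1. e1 offer(18), leaving queue <18>
2. e2 poll() (pending, included), leaving queue <>
3. e3 poll() → empty, leaving queue <>
4. e4 offer(89), leaving queue <89>
with event 8 included (e2 responding at time 8), all real-time-consistent orders fail
for example e1, e2, e3, e4 fails at step 2: e2 poll() → 89 is not legal there
for example e1, e3, e2, e4 fails at step 2: e3 poll() → empty is not legal there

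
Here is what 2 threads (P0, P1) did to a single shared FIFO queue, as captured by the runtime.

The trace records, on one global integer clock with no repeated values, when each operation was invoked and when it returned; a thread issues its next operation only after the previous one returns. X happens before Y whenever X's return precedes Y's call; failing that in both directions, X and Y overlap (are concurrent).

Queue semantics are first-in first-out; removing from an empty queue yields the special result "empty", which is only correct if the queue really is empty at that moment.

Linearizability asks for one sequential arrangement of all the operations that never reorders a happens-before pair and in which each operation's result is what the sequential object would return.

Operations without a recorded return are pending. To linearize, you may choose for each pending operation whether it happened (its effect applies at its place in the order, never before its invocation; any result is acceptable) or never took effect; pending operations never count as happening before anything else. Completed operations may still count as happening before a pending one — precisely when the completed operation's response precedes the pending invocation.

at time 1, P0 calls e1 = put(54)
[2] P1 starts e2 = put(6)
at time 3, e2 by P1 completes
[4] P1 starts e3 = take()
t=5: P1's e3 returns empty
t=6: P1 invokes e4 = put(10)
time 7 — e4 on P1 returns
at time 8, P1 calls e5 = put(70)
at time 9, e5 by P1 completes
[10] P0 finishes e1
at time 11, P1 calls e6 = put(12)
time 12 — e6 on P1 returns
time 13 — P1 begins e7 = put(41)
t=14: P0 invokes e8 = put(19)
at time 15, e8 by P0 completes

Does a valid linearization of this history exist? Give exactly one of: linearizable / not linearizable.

not linearizable

events 1..4 are fine; event 5 — the response of e3 at time 5 — makes the prefix non-linearizable
a single order respects real time; the 2 completed FIFO queue operations fail replay along it
no escape via the 1 pending operation (e1): every completion choice fails
for example e2, e3 (pending dropped) fails at step 2: e3 take() → empty is not legal there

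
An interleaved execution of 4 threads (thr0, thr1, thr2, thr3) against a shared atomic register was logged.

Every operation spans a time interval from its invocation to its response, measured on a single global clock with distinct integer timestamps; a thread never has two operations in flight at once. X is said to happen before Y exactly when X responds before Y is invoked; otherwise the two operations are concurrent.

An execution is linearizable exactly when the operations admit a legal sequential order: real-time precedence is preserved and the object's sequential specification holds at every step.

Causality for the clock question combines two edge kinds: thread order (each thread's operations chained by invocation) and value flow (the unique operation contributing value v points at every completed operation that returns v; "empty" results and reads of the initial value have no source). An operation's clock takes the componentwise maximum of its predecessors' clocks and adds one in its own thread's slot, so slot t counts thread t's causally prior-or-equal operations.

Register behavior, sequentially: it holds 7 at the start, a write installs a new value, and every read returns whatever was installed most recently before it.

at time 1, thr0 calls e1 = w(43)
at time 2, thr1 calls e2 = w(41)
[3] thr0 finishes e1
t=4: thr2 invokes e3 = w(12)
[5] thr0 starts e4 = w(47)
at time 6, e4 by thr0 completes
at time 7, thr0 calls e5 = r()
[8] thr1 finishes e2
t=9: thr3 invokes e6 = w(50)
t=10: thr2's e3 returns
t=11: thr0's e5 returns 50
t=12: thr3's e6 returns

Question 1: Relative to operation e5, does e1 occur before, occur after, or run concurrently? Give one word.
before

e1 spans [1,3], e5 spans [7,11]
resp(e1)=3 < inv(e5)=7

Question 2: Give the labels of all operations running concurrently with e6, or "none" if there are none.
e3, e5

e6 spans [9,12]: anything still running between times 9 and 12 counts as concurrent
e1 [1,3]: before
e2 [2,8]: before
e3 [4,10]: concurrent
e4 [5,6]: before
e5 [7,11]: concurrent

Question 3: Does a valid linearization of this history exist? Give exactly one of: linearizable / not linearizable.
linearizable

witness order: e1, e2, e3, e4, e6, e5
after step 1 (e1 w(43)): value 43
after step 2 (e2 w(41)): value 41
after step 3 (e3 w(12)): value 12
after step 4 (e4 w(47)): value 47
after step 5 (e6 w(50)): value 50
after step 6 (e5 r() → 50): value 50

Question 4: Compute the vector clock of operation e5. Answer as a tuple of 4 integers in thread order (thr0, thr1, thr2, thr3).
(3, 0, 0, 1)

invoked at 9, e6 has no predecessors; its own thr3 bump gives (0, 0, 0, 1)
invoked at 4, e3 has no predecessors; its own thr2 bump gives (0, 0, 1, 0)
invoked at 2, e2 has no predecessors; its own thr1 bump gives (0, 1, 0, 0)
invoked at 1, e1 has no predecessors; its own thr0 bump gives (1, 0, 0, 0)
VC(e4, invoked at 5): max of VC(e1)=(1, 0, 0, 0), then +1 on thread thr0 → (2, 0, 0, 0)
VC(e5, invoked at 7): max of VC(e4)=(2, 0, 0, 0), VC(e6)=(0, 0, 0, 1), then +1 on thread thr0 → (3, 0, 0, 1)
target: VC(e5) = (3, 0, 0, 1)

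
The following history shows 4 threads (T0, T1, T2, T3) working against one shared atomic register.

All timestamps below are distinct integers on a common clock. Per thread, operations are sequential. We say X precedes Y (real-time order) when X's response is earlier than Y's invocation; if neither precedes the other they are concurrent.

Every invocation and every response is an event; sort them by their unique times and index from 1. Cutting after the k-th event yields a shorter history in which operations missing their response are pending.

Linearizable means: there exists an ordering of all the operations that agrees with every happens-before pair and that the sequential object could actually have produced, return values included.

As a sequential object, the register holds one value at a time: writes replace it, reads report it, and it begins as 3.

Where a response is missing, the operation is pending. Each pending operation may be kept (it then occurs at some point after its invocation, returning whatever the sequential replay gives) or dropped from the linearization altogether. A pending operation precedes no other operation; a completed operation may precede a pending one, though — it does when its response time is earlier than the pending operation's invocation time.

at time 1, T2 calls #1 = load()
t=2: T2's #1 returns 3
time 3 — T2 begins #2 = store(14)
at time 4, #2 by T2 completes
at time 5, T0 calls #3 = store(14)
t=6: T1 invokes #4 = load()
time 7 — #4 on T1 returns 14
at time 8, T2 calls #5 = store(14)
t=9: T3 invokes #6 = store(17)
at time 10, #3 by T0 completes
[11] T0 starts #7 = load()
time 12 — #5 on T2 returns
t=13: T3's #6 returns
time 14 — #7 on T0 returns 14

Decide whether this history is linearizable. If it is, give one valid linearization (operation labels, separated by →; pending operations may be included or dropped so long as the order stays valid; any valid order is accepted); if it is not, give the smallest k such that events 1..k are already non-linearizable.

linearizable — witness: #1 → #2 → #3 → #4 → #5 → #7 → #6

step 1: #1 load() → 3 — value 3
step 2: #2 store(14) — value 14
step 3: #3 store(14) — value 14
step 4: #4 load() → 14 — value 14
step 5: #5 store(14) — value 14
step 6: #7 load() → 14 — value 14
step 7: #6 store(17) — value 17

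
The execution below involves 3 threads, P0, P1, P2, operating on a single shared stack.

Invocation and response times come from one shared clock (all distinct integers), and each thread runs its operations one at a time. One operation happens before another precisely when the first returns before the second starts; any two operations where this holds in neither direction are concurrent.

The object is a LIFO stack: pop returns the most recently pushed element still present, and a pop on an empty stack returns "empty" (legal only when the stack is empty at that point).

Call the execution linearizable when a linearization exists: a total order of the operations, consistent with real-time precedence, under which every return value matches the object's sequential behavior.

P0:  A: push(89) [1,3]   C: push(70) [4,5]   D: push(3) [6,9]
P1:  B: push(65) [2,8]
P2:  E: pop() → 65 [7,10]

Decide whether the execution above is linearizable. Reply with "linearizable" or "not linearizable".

linearizable

a witness: A, C, B, E, D
after step 1 (A push(89)): stack <89>
after step 2 (C push(70)): stack <89,70>
after step 3 (B push(65)): stack <89,70,65>
after step 4 (E pop() → 65): stack <89,70>
after step 5 (D push(3)): stack <89,70,3>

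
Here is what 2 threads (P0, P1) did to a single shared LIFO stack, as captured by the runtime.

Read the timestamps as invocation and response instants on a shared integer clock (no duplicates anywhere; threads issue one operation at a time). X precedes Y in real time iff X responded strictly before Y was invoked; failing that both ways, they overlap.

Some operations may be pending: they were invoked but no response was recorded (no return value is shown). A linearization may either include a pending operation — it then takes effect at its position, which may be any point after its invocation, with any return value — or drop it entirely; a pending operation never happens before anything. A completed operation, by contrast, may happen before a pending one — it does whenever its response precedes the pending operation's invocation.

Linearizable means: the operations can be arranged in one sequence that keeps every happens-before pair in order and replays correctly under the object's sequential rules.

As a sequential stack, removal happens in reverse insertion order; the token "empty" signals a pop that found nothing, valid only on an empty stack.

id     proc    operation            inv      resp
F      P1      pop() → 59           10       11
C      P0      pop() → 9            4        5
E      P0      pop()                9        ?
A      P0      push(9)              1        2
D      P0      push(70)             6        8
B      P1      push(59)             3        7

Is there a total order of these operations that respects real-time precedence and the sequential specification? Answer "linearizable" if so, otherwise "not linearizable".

one valid linearization: A, C, B, D, E, F
step 1: A push(9) — stack <9>
step 2: C pop() → 9 — stack <>
step 3: B push(59) — stack <59>
step 4: D push(70) — stack <59,70>
step 5: E pop() (pending, included) — stack <59>
step 6: F pop() → 59 — stack <>

linearizable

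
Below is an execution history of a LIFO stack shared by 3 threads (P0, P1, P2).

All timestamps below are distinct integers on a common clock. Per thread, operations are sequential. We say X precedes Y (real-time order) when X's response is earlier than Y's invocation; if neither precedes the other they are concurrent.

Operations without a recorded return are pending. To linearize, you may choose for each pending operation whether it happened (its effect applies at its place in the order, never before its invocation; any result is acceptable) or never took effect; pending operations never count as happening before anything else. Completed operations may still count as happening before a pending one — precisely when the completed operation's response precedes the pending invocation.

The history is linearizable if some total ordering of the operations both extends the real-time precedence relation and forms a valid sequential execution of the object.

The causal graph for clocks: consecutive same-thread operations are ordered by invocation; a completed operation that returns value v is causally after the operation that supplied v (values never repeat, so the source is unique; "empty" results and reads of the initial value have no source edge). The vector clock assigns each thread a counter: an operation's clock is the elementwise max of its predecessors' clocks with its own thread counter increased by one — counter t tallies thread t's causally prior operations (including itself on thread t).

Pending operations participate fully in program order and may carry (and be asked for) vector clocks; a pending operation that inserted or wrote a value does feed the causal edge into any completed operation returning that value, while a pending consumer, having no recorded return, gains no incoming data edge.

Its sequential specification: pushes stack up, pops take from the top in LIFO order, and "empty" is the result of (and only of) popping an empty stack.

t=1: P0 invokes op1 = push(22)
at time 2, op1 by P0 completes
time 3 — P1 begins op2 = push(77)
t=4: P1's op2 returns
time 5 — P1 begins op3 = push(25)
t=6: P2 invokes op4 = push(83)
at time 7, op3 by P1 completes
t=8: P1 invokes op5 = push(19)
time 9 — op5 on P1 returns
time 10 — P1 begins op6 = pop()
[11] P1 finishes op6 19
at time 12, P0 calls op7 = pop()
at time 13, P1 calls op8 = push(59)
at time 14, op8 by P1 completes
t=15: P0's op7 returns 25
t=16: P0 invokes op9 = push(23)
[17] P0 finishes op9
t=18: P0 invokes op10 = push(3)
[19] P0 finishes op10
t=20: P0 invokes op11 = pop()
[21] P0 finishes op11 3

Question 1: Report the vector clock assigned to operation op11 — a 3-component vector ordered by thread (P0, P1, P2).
Answer: (5, 2, 0)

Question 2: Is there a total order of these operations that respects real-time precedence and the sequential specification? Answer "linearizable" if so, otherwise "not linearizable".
linearizable

witness order: op1, op2, op3, op5, op6, op7, op4, op8, op9, op10, op11
after step 1 (op1 push(22)): stack <22>
after step 2 (op2 push(77)): stack <22,77>
after step 3 (op3 push(25)): stack <22,77,25>
after step 4 (op5 push(19)): stack <22,77,25,19>
after step 5 (op6 pop() → 19): stack <22,77,25>
after step 6 (op7 pop() → 25): stack <22,77>
after step 7 (op4 push(83) (pending, included)): stack <22,77,83>
after step 8 (op8 push(59)): stack <22,77,83,59>
after step 9 (op9 push(23)): stack <22,77,83,59,23>
after step 10 (op10 push(3)): stack <22,77,83,59,23,3>
after step 11 (op11 pop() → 3): stack <22,77,83,59,23>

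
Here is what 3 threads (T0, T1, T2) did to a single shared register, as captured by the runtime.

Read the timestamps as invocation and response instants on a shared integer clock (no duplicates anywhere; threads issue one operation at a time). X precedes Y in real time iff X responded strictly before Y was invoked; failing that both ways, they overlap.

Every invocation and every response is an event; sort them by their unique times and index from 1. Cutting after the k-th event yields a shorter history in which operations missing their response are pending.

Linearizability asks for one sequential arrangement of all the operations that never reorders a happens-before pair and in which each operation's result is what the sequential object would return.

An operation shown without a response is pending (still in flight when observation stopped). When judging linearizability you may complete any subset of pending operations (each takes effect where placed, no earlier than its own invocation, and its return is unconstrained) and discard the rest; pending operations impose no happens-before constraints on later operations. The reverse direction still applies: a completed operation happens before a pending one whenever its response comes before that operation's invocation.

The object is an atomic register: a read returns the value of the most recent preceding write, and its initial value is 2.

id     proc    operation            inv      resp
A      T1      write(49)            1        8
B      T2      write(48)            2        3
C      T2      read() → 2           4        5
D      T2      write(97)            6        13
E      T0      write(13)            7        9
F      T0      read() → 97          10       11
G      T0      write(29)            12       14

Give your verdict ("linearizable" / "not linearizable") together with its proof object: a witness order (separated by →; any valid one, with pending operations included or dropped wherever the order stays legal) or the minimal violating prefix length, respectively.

the violation lands at event 5, C's response at time 5: events 1..4 linearize, events 1..5 do not
the completed operations (2 total) allow one real-time order; the register replay rejects it
no escape via the 1 pending operation (A): every completion choice fails
for example B, C (pending dropped) fails at step 2: C read() → 2 is not legal there

not linearizable — minimal violating prefix: 5 events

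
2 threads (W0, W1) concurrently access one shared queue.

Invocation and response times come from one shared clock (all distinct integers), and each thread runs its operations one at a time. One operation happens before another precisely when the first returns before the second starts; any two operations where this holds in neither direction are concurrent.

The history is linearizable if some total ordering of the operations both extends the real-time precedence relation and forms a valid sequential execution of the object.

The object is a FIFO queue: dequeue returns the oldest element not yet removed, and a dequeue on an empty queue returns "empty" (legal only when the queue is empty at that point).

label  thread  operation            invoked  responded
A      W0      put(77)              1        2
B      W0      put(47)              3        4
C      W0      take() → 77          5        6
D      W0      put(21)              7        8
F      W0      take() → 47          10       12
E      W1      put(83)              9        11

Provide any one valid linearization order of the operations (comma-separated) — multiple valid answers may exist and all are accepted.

step 1: A put(77) — queue <77>
step 2: B put(47) — queue <77,47>
step 3: C take() → 77 — queue <47>
step 4: D put(21) — queue <47,21>
step 5: E put(83) — queue <47,21,83>
step 6: F take() → 47 — queue <21,83>

A, B, C, D, E, F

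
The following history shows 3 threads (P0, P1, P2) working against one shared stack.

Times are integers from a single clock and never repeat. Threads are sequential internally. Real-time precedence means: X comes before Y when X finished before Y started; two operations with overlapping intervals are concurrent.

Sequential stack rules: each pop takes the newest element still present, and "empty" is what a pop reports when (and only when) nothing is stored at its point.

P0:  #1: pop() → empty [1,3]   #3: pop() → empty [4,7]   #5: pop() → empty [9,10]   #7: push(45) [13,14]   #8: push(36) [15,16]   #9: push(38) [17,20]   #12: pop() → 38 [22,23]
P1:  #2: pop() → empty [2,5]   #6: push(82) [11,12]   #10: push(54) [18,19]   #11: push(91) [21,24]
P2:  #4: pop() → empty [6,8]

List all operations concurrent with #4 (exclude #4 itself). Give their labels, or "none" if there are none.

#3

concurrent with #4 ([6,8]): every op whose interval crosses 6..8
#1 [1,3]: before
#2 [2,5]: before
#3 [4,7]: concurrent
#5 [9,10]: after
#6 [11,12]: after
#7 [13,14]: after
#8 [15,16]: after
#9 [17,20]: after
#10 [18,19]: after
#11 [21,24]: after
#12 [22,23]: after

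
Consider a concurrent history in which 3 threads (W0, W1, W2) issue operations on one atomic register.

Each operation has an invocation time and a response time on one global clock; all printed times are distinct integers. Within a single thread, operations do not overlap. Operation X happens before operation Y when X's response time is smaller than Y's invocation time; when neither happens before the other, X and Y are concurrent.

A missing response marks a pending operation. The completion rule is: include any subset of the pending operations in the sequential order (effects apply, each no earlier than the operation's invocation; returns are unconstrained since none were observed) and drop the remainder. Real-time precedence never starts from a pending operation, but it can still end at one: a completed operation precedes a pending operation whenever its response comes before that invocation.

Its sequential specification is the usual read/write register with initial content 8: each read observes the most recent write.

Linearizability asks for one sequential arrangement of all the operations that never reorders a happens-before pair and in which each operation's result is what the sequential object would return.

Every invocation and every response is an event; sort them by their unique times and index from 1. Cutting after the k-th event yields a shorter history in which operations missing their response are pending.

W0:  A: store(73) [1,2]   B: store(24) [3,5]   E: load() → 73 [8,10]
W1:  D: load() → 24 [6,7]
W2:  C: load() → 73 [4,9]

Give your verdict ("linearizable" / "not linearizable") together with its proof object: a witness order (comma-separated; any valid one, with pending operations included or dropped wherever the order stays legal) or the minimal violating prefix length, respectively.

the violation lands at event 10, E's response at time 10: events 1..9 linearize, events 1..10 do not
no legal order exists: 4 real-time-consistent candidates over 5 completed atomic register operations, all rejected
take A, B, C, D, E: step 3 already fails, because C load() → 73 cannot occur there
take A, B, D, C, E: step 4 already fails, because C load() → 73 cannot occur there

not linearizable — minimal violating prefix: 10 events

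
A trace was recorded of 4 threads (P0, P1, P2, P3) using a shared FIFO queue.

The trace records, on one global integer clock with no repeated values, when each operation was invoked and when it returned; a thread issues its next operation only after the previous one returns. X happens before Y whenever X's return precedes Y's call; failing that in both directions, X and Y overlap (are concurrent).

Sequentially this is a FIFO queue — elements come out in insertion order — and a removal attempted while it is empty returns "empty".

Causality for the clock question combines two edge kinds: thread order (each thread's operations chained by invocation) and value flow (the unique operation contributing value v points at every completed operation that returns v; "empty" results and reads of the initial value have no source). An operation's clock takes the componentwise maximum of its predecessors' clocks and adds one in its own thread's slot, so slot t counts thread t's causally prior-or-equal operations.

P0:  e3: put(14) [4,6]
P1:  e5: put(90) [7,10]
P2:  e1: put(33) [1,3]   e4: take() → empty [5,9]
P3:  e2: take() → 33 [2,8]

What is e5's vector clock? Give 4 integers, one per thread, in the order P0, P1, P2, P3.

(0, 1, 0, 0)

e1, invoked 1, has no incoming edges; only P2's bump applies → (0, 0, 1, 0)
e5, invoked 7, has no incoming edges; only P1's bump applies → (0, 1, 0, 0)
e3, invoked 4, has no incoming edges; only P0's bump applies → (1, 0, 0, 0)
from VC(e1)=(0, 0, 1, 0), e2 (invoked 2) maxes components and bumps P3 → (0, 0, 1, 1)
from VC(e1)=(0, 0, 1, 0), e4 (invoked 5) maxes components and bumps P2 → (0, 0, 2, 0)
target: VC(e5) = (0, 1, 0, 0)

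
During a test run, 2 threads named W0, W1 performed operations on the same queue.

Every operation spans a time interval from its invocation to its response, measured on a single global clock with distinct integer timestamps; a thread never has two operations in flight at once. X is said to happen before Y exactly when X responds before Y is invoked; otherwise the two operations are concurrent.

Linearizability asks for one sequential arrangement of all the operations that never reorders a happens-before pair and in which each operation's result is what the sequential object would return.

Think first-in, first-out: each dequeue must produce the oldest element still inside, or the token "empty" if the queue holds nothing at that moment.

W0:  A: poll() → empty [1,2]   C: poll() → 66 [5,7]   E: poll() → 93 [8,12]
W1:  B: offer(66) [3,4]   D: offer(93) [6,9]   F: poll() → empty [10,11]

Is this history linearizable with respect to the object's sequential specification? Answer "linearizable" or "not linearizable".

one valid linearization: A, B, C, D, E, F
after step 1 (A poll() → empty): queue <>
after step 2 (B offer(66)): queue <66>
after step 3 (C poll() → 66): queue <>
after step 4 (D offer(93)): queue <93>
after step 5 (E poll() → 93): queue <>
after step 6 (F poll() → empty): queue <>

linearizable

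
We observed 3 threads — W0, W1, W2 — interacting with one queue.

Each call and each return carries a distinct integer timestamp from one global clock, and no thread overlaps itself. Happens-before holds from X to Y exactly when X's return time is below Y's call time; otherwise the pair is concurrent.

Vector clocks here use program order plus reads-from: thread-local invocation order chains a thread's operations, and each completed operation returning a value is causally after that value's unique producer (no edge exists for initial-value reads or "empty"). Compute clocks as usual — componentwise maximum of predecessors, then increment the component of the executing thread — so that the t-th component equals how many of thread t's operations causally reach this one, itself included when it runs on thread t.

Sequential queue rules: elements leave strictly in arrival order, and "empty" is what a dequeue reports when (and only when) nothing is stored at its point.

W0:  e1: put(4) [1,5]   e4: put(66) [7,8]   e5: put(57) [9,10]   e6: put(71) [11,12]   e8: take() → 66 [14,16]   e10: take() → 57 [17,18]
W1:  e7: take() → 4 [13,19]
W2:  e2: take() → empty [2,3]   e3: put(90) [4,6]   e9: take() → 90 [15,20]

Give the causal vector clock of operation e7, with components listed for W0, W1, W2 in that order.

e2 (invocation 2): nothing precedes it; W2's component alone gives (0, 0, 1)
e1 (invocation 1): nothing precedes it; W0's component alone gives (1, 0, 0)
e3 (invocation 4): componentwise max over VC(e2)=(0, 0, 1), +1 at W2, giving (0, 0, 2)
e7 (invocation 13): componentwise max over VC(e1)=(1, 0, 0), +1 at W1, giving (1, 1, 0)
e4 (invocation 7): componentwise max over VC(e1)=(1, 0, 0), +1 at W0, giving (2, 0, 0)
e9 (invocation 15): componentwise max over VC(e3)=(0, 0, 2), +1 at W2, giving (0, 0, 3)
e5 (invocation 9): componentwise max over VC(e4)=(2, 0, 0), +1 at W0, giving (3, 0, 0)
e6 (invocation 11): componentwise max over VC(e5)=(3, 0, 0), +1 at W0, giving (4, 0, 0)
e8 (invocation 14): componentwise max over VC(e4)=(2, 0, 0), VC(e6)=(4, 0, 0), +1 at W0, giving (5, 0, 0)
e10 (invocation 17): componentwise max over VC(e5)=(3, 0, 0), VC(e8)=(5, 0, 0), +1 at W0, giving (6, 0, 0)
target: VC(e7) = (1, 1, 0)

(1, 1, 0)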